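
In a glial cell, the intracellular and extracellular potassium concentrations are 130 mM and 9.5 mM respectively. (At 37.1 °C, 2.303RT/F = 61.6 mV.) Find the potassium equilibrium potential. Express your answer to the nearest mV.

-70 mV

E = (61.6/z) · log₁₀([K⁺]_out/[K⁺]_in) with z = +1.
= (61.6/1) · log₁₀(9.5/130) = 61.60 · log₁₀(0.07308)
= 61.60 · (-1.1362) = -69.99 mV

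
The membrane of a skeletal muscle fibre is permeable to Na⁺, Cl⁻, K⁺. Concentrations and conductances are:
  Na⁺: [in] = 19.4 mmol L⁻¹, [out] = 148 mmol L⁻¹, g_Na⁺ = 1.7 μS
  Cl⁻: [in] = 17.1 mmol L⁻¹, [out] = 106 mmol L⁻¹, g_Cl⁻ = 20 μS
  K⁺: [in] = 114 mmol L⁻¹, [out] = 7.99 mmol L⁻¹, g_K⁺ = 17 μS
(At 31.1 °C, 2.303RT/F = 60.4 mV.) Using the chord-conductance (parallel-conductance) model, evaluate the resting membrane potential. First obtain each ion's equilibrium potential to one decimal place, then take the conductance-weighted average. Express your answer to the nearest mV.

E_Na⁺ = (60.4/1)·log₁₀(148/19.4) = 53.3 mV
E_Cl⁻ = (60.4/-1)·log₁₀(106/17.1) = -47.9 mV
E_K⁺ = (60.4/1)·log₁₀(7.99/114) = -69.7 mV
Vm = (Σ gᵢEᵢ)/(Σ gᵢ) = (1.7·53.3 + 20·-47.9 + 17·-69.7) / (1.7 + 20 + 17)
= -2052.29 / 38.7 = -53.03 mV

-53 mV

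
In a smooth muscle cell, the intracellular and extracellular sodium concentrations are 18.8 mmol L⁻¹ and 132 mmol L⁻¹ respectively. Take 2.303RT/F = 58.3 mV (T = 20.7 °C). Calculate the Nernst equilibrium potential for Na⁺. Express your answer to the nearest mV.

49 mV

E = (58.3/z) · log₁₀([Na⁺]_out/[Na⁺]_in) with z = +1.
= (58.3/1) · log₁₀(132/18.8) = 58.30 · log₁₀(7.021)
= 58.30 · (0.8464) = 49.35 mV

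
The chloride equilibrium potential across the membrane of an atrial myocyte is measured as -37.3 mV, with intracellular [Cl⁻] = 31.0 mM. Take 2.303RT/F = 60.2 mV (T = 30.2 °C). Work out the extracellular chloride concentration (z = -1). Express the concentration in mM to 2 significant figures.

130 mM

Nernst: E = (60.2/-1) · log₁₀([out]/[in]), so log₁₀([out]/[in]) = -37.3 × -1 / 60.2 = 0.6196.
[out]/[in] = 10^(0.6196) = 4.165.
[out] = 4.165 × 31.0 = 129.1 mM.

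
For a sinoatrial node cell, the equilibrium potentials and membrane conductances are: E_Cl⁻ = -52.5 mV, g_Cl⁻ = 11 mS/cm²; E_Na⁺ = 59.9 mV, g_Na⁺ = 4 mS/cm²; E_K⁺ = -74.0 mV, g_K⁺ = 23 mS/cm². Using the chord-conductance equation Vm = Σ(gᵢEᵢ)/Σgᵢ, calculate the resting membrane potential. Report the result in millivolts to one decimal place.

-53.7 mV

Σ gᵢEᵢ = 11·(-52.5) + 4·(59.9) + 23·(-74.0) = -2039.90
Σ gᵢ = 11 + 4 + 23 = 38
Vm = -2039.90 / 38 = -53.68 mV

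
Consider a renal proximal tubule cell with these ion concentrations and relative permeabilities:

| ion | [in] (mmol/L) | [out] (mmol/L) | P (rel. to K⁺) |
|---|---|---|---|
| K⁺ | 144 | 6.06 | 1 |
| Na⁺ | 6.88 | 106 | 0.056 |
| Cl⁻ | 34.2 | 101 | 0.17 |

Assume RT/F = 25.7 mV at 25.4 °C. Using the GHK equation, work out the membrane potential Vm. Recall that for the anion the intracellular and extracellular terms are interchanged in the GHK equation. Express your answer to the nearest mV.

Vm = 25.7 · ln[(Σ P·[cation]ₒ + Σ P·[anion]ᵢ) / (Σ P·[cation]ᵢ + Σ P·[anion]ₒ)]
Numerator = 1×6.06 + 0.056×106 + 0.17×34.2 = 17.81
Denominator = 1×144 + 0.056×6.88 + 0.17×101 = 161.6
Vm = 25.7 · ln(0.11024) = 25.7 × (-2.2051) = -56.67 mV

-57 mV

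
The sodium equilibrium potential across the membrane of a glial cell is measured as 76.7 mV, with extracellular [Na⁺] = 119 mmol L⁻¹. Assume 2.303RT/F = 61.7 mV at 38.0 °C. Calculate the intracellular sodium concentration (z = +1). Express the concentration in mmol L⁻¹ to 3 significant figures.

6.80 mmol L⁻¹

Nernst: E = (61.7/1) · log₁₀([out]/[in]), so log₁₀([out]/[in]) = 76.7 × 1 / 61.7 = 1.2431.
[out]/[in] = 10^(1.2431) = 17.5.
[in] = 119 / 17.5 = 6.799 mmol L⁻¹.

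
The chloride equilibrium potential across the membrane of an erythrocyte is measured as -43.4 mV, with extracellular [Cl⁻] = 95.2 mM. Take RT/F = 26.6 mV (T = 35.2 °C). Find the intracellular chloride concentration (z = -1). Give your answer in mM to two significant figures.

19 mM

Nernst: E = (26.6/-1) · ln([out]/[in]), so ln([out]/[in]) = -43.4 × -1 / 26.6 = 1.6316.
[out]/[in] = e^(1.6316) = 5.112.
[in] = 95.2 / 5.112 = 18.62 mM.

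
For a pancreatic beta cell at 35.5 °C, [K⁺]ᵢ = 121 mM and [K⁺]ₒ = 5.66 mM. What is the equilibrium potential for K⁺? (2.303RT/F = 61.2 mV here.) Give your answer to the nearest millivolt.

-81 mV

E = (61.2/z) · log₁₀([K⁺]_out/[K⁺]_in) with z = +1.
= (61.2/1) · log₁₀(5.66/121) = 61.20 · log₁₀(0.04678)
= 61.20 · (-1.3300) = -81.39 mV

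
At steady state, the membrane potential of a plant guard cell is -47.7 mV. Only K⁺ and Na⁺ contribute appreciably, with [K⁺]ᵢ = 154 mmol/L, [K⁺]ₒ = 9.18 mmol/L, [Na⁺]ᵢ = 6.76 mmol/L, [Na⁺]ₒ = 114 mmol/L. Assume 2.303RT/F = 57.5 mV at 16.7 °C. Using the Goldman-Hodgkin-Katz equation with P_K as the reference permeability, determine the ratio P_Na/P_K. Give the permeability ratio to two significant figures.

Let α = P_Na/P_K. GHK: Vm = 57.5·log₁₀[(Kₒ + α·Naₒ)/(Kᵢ + α·Naᵢ)].
10^(Vm/57.5) = 10^(-47.7/57.5) = 0.14806
So 0.14806·(Kᵢ + α·Naᵢ) = Kₒ + α·Naₒ → α = (0.14806·154.0 − 9.18) / (114.0 − 0.14806·6.76)
α = (22.8 − 9.18) / (114.0 − 1.001) = 13.62/113 = 0.1205

0.12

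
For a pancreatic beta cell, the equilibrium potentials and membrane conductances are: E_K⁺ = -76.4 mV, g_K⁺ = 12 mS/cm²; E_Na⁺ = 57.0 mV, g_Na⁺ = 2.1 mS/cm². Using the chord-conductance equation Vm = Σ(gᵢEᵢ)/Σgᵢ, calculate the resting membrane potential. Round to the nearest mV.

Σ gᵢEᵢ = 12·(-76.4) + 2.1·(57.0) = -797.10
Σ gᵢ = 12 + 2.1 = 14.1
Vm = -797.10 / 14.1 = -56.53 mV

-57 mV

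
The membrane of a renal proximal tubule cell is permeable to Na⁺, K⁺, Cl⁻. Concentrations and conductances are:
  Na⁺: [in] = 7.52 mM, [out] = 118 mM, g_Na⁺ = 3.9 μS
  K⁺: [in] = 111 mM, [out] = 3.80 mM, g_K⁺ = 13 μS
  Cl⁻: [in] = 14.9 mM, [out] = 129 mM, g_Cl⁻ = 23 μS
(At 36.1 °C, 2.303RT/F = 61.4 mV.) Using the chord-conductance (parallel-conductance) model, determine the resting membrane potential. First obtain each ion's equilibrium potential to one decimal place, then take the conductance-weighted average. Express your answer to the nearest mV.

-55 mV

E_Na⁺ = (61.4/1)·log₁₀(118/7.52) = 73.4 mV
E_K⁺ = (61.4/1)·log₁₀(3.80/111) = -90.0 mV
E_Cl⁻ = (61.4/-1)·log₁₀(129/14.9) = -57.6 mV
Vm = (Σ gᵢEᵢ)/(Σ gᵢ) = (3.9·73.4 + 13·-90.0 + 23·-57.6) / (3.9 + 13 + 23)
= -2208.54 / 39.9 = -55.35 mV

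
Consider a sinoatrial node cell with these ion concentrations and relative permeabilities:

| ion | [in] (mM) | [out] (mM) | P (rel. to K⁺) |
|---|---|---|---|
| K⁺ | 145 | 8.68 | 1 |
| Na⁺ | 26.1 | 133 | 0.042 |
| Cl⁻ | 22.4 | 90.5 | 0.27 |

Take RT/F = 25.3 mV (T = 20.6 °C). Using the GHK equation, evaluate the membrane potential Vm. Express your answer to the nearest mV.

-54 mV

Vm = 25.3 · ln[(Σ P·[cation]ₒ + Σ P·[anion]ᵢ) / (Σ P·[cation]ᵢ + Σ P·[anion]ₒ)]
Numerator = 1×8.68 + 0.042×133 + 0.27×22.4 = 20.31
Denominator = 1×145 + 0.042×26.1 + 0.27×90.5 = 170.5
Vm = 25.3 · ln(0.11912) = 25.3 × (-2.1276) = -53.83 mV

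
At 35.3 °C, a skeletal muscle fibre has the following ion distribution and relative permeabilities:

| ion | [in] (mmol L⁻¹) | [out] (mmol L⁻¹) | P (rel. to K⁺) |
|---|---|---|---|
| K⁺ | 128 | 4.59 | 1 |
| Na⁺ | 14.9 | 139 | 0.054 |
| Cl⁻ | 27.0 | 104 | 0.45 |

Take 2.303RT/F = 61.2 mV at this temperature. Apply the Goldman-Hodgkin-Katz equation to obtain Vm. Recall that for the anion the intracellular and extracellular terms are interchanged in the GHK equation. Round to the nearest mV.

Vm = 61.2 · log₁₀[(Σ P·[cation]ₒ + Σ P·[anion]ᵢ) / (Σ P·[cation]ᵢ + Σ P·[anion]ₒ)]
Numerator = 1×4.59 + 0.054×139 + 0.45×27.0 = 24.25
Denominator = 1×128 + 0.054×14.9 + 0.45×104 = 175.6
Vm = 61.2 · log₁₀(0.13807) = 61.2 × (-0.8599) = -52.63 mV

-53 mV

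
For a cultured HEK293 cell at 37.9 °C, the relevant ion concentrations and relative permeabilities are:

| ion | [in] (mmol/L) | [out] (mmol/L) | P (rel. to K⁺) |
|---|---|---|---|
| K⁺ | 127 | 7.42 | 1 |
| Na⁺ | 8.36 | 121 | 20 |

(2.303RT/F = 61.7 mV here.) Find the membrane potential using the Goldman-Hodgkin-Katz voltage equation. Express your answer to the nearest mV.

57 mV

Vm = 61.7 · log₁₀[(Σ P·[cation]ₒ + Σ P·[anion]ᵢ) / (Σ P·[cation]ᵢ + Σ P·[anion]ₒ)]
Numerator = 1×7.42 + 20×121 = 2427
Denominator = 1×127 + 20×8.36 = 294.2
Vm = 61.7 · log₁₀(8.2509) = 61.7 × (0.9165) = 56.55 mV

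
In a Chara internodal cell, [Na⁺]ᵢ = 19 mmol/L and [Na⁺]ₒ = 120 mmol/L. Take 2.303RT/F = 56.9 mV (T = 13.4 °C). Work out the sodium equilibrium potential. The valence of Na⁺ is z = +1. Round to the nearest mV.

E = (56.9/z) · log₁₀([Na⁺]_out/[Na⁺]_in) with z = +1.
= (56.9/1) · log₁₀(120/19) = 56.90 · log₁₀(6.316)
= 56.90 · (0.8004) = 45.54 mV

46 mV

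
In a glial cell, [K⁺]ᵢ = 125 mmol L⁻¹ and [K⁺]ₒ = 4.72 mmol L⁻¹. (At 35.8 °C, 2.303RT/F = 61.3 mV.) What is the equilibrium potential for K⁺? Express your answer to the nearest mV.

E = (61.3/z) · log₁₀([K⁺]_out/[K⁺]_in) with z = +1.
= (61.3/1) · log₁₀(4.72/125) = 61.30 · log₁₀(0.03776)
= 61.30 · (-1.4230) = -87.23 mV

-87 mV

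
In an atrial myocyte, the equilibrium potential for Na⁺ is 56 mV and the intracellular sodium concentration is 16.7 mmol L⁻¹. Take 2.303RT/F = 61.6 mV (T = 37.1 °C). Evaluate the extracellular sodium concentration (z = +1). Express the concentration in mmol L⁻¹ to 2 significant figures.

140 mmol L⁻¹

Nernst: E = (61.6/1) · log₁₀([out]/[in]), so log₁₀([out]/[in]) = 56.0 × 1 / 61.6 = 0.9091.
[out]/[in] = 10^(0.9091) = 8.111.
[out] = 8.111 × 16.7 = 135.5 mmol L⁻¹.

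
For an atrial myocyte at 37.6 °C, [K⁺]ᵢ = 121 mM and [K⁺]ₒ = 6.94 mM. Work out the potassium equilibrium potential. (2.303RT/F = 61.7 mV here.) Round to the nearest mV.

-77 mV

E = (61.7/z) · log₁₀([K⁺]_out/[K⁺]_in) with z = +1.
= (61.7/1) · log₁₀(6.94/121) = 61.70 · log₁₀(0.05736)
= 61.70 · (-1.2414) = -76.60 mV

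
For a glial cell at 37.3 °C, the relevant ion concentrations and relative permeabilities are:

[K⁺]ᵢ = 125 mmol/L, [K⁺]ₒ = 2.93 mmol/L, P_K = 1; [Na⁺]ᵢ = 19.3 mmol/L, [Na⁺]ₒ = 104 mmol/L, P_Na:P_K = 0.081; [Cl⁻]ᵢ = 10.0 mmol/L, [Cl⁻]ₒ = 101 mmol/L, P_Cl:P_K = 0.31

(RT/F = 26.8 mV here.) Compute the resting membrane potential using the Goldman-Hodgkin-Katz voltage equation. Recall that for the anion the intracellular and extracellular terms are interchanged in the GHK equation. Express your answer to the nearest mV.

Vm = 26.8 · ln[(Σ P·[cation]ₒ + Σ P·[anion]ᵢ) / (Σ P·[cation]ᵢ + Σ P·[anion]ₒ)]
Numerator = 1×2.93 + 0.081×104 + 0.31×10.0 = 14.45
Denominator = 1×125 + 0.081×19.3 + 0.31×101 = 157.9
Vm = 26.8 · ln(0.091554) = 26.8 × (-2.3908) = -64.07 mV

-64 mV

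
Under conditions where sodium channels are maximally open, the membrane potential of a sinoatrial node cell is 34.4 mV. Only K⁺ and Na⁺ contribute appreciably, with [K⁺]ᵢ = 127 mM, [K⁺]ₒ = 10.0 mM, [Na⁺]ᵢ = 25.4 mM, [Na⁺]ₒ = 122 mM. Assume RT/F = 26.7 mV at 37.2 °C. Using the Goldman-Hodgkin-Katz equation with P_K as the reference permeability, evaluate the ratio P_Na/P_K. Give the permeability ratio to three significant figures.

Let α = P_Na/P_K. GHK: Vm = 26.7·ln[(Kₒ + α·Naₒ)/(Kᵢ + α·Naᵢ)].
e^(Vm/26.7) = e^(34.4/26.7) = 3.6269
So 3.6269·(Kᵢ + α·Naᵢ) = Kₒ + α·Naₒ → α = (3.6269·127.0 − 10.0) / (122.0 − 3.6269·25.4)
α = (460.6 − 10.0) / (122.0 − 92.12) = 450.6/29.88 = 15.08

15.1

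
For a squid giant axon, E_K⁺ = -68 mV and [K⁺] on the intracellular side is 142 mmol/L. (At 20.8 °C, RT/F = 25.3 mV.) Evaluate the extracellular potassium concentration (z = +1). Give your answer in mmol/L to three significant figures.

Nernst: E = (25.3/1) · ln([out]/[in]), so ln([out]/[in]) = -68.0 × 1 / 25.3 = -2.6877.
[out]/[in] = e^(-2.6877) = 0.06803.
[out] = 0.06803 × 142 = 9.661 mmol/L.

9.66 mmol/L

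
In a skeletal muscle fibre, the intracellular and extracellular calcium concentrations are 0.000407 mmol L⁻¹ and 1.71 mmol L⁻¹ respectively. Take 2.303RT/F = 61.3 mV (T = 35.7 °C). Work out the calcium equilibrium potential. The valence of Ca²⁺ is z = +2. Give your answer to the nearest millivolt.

E = (61.3/z) · log₁₀([Ca²⁺]_out/[Ca²⁺]_in) with z = +2.
= (61.3/2) · log₁₀(1.71/0.000407) = 30.65 · log₁₀(4201)
= 30.65 · (3.6234) = 111.06 mV

111 mV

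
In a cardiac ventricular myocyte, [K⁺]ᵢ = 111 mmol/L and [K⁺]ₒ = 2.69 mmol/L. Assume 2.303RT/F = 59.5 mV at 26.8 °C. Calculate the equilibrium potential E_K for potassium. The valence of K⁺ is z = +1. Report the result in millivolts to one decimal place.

-96.1 mV

E = (59.5/z) · log₁₀([K⁺]_out/[K⁺]_in) with z = +1.
= (59.5/1) · log₁₀(2.69/111) = 59.50 · log₁₀(0.02423)
= 59.50 · (-1.6156) = -96.13 mV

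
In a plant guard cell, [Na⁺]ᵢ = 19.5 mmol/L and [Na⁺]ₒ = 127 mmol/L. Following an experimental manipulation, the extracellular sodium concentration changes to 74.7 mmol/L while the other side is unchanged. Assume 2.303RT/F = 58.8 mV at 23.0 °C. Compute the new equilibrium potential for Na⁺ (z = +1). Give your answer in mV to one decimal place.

34.3 mV

After the shift: [Na⁺]_out = 74.7, [Na⁺]_in = 19.5 mmol/L.
E_new = (58.8/1)·log₁₀(74.7/19.5) = 58.80 · (0.5833) = 34.30 mV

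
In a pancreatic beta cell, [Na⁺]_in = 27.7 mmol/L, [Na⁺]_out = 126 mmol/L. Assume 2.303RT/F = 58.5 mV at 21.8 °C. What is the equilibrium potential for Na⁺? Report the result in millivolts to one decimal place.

38.5 mV

E = (58.5/z) · log₁₀([Na⁺]_out/[Na⁺]_in) with z = +1.
= (58.5/1) · log₁₀(126/27.7) = 58.50 · log₁₀(4.549)
= 58.50 · (0.6579) = 38.49 mV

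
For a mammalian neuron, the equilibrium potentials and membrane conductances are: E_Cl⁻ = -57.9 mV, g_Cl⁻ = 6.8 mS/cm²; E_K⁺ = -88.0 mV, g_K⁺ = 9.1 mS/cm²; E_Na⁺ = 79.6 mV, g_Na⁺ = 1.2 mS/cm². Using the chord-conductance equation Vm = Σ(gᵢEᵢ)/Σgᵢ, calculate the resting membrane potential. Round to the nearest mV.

Σ gᵢEᵢ = 6.8·(-57.9) + 9.1·(-88.0) + 1.2·(79.6) = -1099.00
Σ gᵢ = 6.8 + 9.1 + 1.2 = 17.1
Vm = -1099.00 / 17.1 = -64.27 mV

-64 mV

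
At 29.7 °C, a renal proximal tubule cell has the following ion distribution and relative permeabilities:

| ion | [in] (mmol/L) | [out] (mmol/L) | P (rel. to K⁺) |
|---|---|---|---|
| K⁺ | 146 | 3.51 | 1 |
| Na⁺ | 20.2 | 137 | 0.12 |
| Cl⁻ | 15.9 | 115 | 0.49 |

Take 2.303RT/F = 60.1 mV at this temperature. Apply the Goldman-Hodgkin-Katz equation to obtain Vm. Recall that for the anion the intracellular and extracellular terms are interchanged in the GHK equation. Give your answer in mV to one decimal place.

-52.2 mV

Vm = 60.1 · log₁₀[(Σ P·[cation]ₒ + Σ P·[anion]ᵢ) / (Σ P·[cation]ᵢ + Σ P·[anion]ₒ)]
Numerator = 1×3.51 + 0.12×137 + 0.49×15.9 = 27.74
Denominator = 1×146 + 0.12×20.2 + 0.49×115 = 204.8
Vm = 60.1 · log₁₀(0.13547) = 60.1 × (-0.8682) = -52.18 mV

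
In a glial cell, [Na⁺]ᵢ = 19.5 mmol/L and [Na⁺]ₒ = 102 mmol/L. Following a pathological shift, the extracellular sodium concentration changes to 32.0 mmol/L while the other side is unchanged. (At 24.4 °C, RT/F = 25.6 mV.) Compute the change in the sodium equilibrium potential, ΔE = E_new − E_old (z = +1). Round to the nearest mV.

E_old = (25.6/1)·ln(102/19.5) = 42.36 mV
E_new = (25.6/1)·ln(32.0/19.5) = 12.68 mV
ΔE = 12.68 − (42.36) = -29.68 mV

-30 mV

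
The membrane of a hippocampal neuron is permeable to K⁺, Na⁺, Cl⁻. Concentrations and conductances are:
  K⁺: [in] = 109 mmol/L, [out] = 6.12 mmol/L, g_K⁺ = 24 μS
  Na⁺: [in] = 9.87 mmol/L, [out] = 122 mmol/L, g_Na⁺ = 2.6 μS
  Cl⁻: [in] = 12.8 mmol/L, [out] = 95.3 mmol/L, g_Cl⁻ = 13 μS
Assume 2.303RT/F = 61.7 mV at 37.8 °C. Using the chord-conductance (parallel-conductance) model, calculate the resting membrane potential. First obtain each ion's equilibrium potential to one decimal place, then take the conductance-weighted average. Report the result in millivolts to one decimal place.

-60.0 mV

E_K⁺ = (61.7/1)·log₁₀(6.12/109) = -77.2 mV
E_Na⁺ = (61.7/1)·log₁₀(122/9.87) = 67.4 mV
E_Cl⁻ = (61.7/-1)·log₁₀(95.3/12.8) = -53.8 mV
Vm = (Σ gᵢEᵢ)/(Σ gᵢ) = (24·-77.2 + 2.6·67.4 + 13·-53.8) / (24 + 2.6 + 13)
= -2376.96 / 39.6 = -60.02 mV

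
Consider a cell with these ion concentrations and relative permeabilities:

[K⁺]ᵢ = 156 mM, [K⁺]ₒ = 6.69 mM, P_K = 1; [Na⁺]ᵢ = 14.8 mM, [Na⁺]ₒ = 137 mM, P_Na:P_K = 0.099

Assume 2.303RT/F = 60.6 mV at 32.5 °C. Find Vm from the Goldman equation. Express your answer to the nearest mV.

-54 mV

Vm = 60.6 · log₁₀[(Σ P·[cation]ₒ + Σ P·[anion]ᵢ) / (Σ P·[cation]ᵢ + Σ P·[anion]ₒ)]
Numerator = 1×6.69 + 0.099×137 = 20.25
Denominator = 1×156 + 0.099×14.8 = 157.5
Vm = 60.6 · log₁₀(0.12862) = 60.6 × (-0.8907) = -53.98 mV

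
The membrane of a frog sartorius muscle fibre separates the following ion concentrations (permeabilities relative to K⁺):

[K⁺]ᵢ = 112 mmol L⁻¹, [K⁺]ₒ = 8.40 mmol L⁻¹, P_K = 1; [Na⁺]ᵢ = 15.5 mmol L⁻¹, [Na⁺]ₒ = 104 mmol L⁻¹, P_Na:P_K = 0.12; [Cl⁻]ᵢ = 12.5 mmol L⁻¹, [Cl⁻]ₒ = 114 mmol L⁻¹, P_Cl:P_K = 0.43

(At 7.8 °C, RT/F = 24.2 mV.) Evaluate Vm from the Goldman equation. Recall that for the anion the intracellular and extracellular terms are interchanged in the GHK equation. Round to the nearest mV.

-44 mV

Vm = 24.2 · ln[(Σ P·[cation]ₒ + Σ P·[anion]ᵢ) / (Σ P·[cation]ᵢ + Σ P·[anion]ₒ)]
Numerator = 1×8.40 + 0.12×104 + 0.43×12.5 = 26.26
Denominator = 1×112 + 0.12×15.5 + 0.43×114 = 162.9
Vm = 24.2 · ln(0.16119) = 24.2 × (-1.8252) = -44.17 mV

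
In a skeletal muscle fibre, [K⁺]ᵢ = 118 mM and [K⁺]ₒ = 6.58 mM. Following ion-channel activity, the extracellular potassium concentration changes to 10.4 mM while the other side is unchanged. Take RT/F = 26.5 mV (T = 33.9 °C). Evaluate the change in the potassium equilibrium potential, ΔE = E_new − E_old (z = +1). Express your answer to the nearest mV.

E_old = (26.5/1)·ln(6.58/118) = -76.50 mV
E_new = (26.5/1)·ln(10.4/118) = -64.37 mV
ΔE = -64.37 − (-76.50) = 12.13 mV

12 mV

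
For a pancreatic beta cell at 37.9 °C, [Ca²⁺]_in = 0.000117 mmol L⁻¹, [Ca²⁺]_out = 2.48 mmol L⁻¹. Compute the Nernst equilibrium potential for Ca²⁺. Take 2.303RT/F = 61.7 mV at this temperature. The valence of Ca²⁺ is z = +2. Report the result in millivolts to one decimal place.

E = (61.7/z) · log₁₀([Ca²⁺]_out/[Ca²⁺]_in) with z = +2.
= (61.7/2) · log₁₀(2.48/0.000117) = 30.85 · log₁₀(2.12e+04)
= 30.85 · (4.3263) = 133.47 mV

133.5 mV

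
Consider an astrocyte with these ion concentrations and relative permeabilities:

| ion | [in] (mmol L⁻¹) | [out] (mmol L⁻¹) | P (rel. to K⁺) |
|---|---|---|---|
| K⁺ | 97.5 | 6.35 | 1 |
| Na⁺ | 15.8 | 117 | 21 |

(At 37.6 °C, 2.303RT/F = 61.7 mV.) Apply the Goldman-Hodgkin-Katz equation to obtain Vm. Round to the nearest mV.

47 mV

Vm = 61.7 · log₁₀[(Σ P·[cation]ₒ + Σ P·[anion]ᵢ) / (Σ P·[cation]ᵢ + Σ P·[anion]ₒ)]
Numerator = 1×6.35 + 21×117 = 2463
Denominator = 1×97.5 + 21×15.8 = 429.3
Vm = 61.7 · log₁₀(5.7381) = 61.7 × (0.7588) = 46.82 mV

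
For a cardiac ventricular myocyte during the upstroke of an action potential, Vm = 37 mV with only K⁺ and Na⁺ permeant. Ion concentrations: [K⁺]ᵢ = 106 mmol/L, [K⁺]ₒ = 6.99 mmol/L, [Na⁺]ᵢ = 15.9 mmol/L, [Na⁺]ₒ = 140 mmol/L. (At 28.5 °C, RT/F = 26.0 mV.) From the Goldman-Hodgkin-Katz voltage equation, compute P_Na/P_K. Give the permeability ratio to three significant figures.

Let α = P_Na/P_K. GHK: Vm = 26.0·ln[(Kₒ + α·Naₒ)/(Kᵢ + α·Naᵢ)].
e^(Vm/26.0) = e^(37.0/26.0) = 4.1499
So 4.1499·(Kᵢ + α·Naᵢ) = Kₒ + α·Naₒ → α = (4.1499·106.0 − 6.99) / (140.0 − 4.1499·15.9)
α = (439.9 − 6.99) / (140.0 − 65.98) = 432.9/74.02 = 5.849

5.85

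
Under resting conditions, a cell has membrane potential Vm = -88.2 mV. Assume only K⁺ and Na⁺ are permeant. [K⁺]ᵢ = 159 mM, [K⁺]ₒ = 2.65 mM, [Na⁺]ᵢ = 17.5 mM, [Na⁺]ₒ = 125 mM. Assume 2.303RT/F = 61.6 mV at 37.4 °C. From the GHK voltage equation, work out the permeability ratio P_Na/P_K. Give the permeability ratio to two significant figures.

0.026

Let α = P_Na/P_K. GHK: Vm = 61.6·log₁₀[(Kₒ + α·Naₒ)/(Kᵢ + α·Naᵢ)].
10^(Vm/61.6) = 10^(-88.2/61.6) = 0.036998
So 0.036998·(Kᵢ + α·Naᵢ) = Kₒ + α·Naₒ → α = (0.036998·159.0 − 2.65) / (125.0 − 0.036998·17.5)
α = (5.883 − 2.65) / (125.0 − 0.6475) = 3.233/124.4 = 0.026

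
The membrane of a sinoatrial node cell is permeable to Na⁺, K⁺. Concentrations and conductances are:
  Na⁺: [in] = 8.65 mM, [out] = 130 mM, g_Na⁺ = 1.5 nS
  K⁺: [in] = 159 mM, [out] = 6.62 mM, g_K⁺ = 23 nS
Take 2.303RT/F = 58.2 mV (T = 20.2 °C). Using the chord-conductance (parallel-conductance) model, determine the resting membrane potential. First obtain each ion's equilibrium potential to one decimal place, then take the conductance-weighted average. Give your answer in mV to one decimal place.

-71.2 mV

E_Na⁺ = (58.2/1)·log₁₀(130/8.65) = 68.5 mV
E_K⁺ = (58.2/1)·log₁₀(6.62/159) = -80.3 mV
Vm = (Σ gᵢEᵢ)/(Σ gᵢ) = (1.5·68.5 + 23·-80.3) / (1.5 + 23)
= -1744.15 / 24.5 = -71.19 mV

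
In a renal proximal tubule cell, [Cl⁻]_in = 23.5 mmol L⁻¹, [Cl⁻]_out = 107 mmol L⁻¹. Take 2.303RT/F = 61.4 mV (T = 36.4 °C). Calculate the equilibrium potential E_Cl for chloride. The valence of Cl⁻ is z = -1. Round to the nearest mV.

E = (61.4/z) · log₁₀([Cl⁻]_out/[Cl⁻]_in) with z = -1.
For an anion, dividing by z = -1 reverses the sign.
= (61.4/-1) · log₁₀(107/23.5) = -61.40 · log₁₀(4.553)
= -61.40 · (0.6583) = -40.42 mV

-40 mV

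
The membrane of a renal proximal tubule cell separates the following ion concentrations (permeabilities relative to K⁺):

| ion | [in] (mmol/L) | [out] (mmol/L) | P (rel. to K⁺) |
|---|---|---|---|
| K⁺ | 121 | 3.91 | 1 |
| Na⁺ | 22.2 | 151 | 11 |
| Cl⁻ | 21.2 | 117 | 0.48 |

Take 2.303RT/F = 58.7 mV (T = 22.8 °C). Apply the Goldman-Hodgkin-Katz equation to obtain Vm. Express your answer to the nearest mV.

Vm = 58.7 · log₁₀[(Σ P·[cation]ₒ + Σ P·[anion]ᵢ) / (Σ P·[cation]ᵢ + Σ P·[anion]ₒ)]
Numerator = 1×3.91 + 11×151 + 0.48×21.2 = 1675
Denominator = 1×121 + 11×22.2 + 0.48×117 = 421.4
Vm = 58.7 · log₁₀(3.9754) = 58.7 × (0.5994) = 35.18 mV

35 mV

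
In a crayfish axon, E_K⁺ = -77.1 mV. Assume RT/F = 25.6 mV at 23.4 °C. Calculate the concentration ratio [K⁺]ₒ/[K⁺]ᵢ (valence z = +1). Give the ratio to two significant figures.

0.049

ln([out]/[in]) = E·z/(25.6) = -77.1 × 1 / 25.6 = -3.0117
[out]/[in] = e^(-3.0117) = 0.04921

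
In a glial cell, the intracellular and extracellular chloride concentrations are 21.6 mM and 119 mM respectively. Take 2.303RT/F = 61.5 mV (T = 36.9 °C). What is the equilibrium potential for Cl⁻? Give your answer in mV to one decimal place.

E = (61.5/z) · log₁₀([Cl⁻]_out/[Cl⁻]_in) with z = -1.
For an anion, dividing by z = -1 reverses the sign.
= (61.5/-1) · log₁₀(119/21.6) = -61.50 · log₁₀(5.509)
= -61.50 · (0.7411) = -45.58 mV

-45.6 mV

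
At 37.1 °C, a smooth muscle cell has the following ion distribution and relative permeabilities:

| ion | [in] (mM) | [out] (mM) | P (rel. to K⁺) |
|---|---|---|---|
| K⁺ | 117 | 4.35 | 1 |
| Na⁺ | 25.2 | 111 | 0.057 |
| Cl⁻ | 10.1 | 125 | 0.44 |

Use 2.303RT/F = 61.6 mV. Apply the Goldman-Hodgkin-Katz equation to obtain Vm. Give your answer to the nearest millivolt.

-65 mV

Vm = 61.6 · log₁₀[(Σ P·[cation]ₒ + Σ P·[anion]ᵢ) / (Σ P·[cation]ᵢ + Σ P·[anion]ₒ)]
Numerator = 1×4.35 + 0.057×111 + 0.44×10.1 = 15.12
Denominator = 1×117 + 0.057×25.2 + 0.44×125 = 173.4
Vm = 61.6 · log₁₀(0.087185) = 61.6 × (-1.0596) = -65.27 mV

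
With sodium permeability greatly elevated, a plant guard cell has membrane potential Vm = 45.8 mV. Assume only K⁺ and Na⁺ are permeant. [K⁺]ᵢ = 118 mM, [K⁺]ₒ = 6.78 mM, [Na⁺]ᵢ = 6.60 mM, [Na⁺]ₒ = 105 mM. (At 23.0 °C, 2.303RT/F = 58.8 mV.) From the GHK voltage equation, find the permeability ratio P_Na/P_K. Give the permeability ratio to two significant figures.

Let α = P_Na/P_K. GHK: Vm = 58.8·log₁₀[(Kₒ + α·Naₒ)/(Kᵢ + α·Naᵢ)].
10^(Vm/58.8) = 10^(45.8/58.8) = 6.0105
So 6.0105·(Kᵢ + α·Naᵢ) = Kₒ + α·Naₒ → α = (6.0105·118.0 − 6.78) / (105.0 − 6.0105·6.6)
α = (709.2 − 6.78) / (105.0 − 39.67) = 702.5/65.33 = 10.75

11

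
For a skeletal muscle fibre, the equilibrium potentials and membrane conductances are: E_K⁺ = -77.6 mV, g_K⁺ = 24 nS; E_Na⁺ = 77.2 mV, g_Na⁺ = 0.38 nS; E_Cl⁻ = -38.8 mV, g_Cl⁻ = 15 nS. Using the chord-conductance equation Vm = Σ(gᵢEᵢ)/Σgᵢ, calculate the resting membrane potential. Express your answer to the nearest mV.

Σ gᵢEᵢ = 24·(-77.6) + 0.38·(77.2) + 15·(-38.8) = -2415.06
Σ gᵢ = 24 + 0.38 + 15 = 39.38
Vm = -2415.06 / 39.38 = -61.33 mV

-61 mV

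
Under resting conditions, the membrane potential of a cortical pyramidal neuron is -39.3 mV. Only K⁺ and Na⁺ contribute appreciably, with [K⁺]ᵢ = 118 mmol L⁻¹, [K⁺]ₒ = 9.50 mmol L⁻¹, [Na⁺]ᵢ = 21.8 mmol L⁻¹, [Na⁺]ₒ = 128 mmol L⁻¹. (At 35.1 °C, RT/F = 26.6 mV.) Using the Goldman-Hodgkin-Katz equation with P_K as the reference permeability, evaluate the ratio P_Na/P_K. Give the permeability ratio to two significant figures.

Let α = P_Na/P_K. GHK: Vm = 26.6·ln[(Kₒ + α·Naₒ)/(Kᵢ + α·Naᵢ)].
e^(Vm/26.6) = e^(-39.3/26.6) = 0.22822
So 0.22822·(Kᵢ + α·Naᵢ) = Kₒ + α·Naₒ → α = (0.22822·118.0 − 9.5) / (128.0 − 0.22822·21.8)
α = (26.93 − 9.5) / (128.0 − 4.975) = 17.43/123 = 0.1417

0.14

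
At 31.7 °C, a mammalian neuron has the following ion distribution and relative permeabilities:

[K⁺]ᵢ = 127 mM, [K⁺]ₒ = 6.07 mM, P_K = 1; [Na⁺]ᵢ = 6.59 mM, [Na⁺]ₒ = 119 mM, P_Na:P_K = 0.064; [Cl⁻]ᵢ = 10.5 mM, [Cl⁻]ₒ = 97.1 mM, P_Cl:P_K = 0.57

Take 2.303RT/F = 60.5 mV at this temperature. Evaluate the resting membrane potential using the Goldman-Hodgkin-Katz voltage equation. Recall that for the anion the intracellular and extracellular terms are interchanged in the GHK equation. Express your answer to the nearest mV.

Vm = 60.5 · log₁₀[(Σ P·[cation]ₒ + Σ P·[anion]ᵢ) / (Σ P·[cation]ᵢ + Σ P·[anion]ₒ)]
Numerator = 1×6.07 + 0.064×119 + 0.57×10.5 = 19.67
Denominator = 1×127 + 0.064×6.59 + 0.57×97.1 = 182.8
Vm = 60.5 · log₁₀(0.10763) = 60.5 × (-0.9681) = -58.57 mV

-59 mV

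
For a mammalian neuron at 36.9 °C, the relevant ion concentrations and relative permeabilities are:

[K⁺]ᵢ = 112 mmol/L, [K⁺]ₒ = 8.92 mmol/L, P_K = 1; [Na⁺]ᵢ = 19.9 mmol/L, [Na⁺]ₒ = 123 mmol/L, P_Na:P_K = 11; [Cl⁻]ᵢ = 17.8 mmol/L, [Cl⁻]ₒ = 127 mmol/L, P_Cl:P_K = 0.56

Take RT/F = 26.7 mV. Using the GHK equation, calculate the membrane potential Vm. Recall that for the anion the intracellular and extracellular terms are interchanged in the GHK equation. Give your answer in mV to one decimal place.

Vm = 26.7 · ln[(Σ P·[cation]ₒ + Σ P·[anion]ᵢ) / (Σ P·[cation]ᵢ + Σ P·[anion]ₒ)]
Numerator = 1×8.92 + 11×123 + 0.56×17.8 = 1372
Denominator = 1×112 + 11×19.9 + 0.56×127 = 402
Vm = 26.7 · ln(3.4125) = 26.7 × (1.2274) = 32.77 mV

32.8 mV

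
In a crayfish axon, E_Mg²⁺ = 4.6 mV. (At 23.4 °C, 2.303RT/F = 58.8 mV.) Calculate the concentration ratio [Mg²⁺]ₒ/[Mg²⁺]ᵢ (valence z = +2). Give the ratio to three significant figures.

1.43

log₁₀([out]/[in]) = E·z/(58.8) = 4.6 × 2 / 58.8 = 0.1565
[out]/[in] = 10^(0.1565) = 1.434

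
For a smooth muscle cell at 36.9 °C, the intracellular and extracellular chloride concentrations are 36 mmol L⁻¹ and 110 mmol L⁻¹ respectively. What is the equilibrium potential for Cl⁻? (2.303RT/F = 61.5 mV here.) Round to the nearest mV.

E = (61.5/z) · log₁₀([Cl⁻]_out/[Cl⁻]_in) with z = -1.
For an anion, dividing by z = -1 reverses the sign.
= (61.5/-1) · log₁₀(110/36) = -61.50 · log₁₀(3.056)
= -61.50 · (0.4851) = -29.83 mV

-30 mV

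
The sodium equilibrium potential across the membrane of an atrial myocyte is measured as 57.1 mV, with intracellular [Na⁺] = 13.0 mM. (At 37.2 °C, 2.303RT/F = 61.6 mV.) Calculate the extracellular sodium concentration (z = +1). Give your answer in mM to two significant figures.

110 mM

Nernst: E = (61.6/1) · log₁₀([out]/[in]), so log₁₀([out]/[in]) = 57.1 × 1 / 61.6 = 0.9269.
[out]/[in] = 10^(0.9269) = 8.452.
[out] = 8.452 × 13.0 = 109.9 mM.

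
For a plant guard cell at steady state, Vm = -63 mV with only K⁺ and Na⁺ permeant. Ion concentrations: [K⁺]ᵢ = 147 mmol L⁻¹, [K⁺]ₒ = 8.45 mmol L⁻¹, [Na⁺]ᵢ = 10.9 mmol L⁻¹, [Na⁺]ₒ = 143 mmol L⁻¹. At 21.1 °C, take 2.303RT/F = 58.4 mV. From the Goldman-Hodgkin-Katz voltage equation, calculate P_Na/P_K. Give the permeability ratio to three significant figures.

0.0268

Let α = P_Na/P_K. GHK: Vm = 58.4·log₁₀[(Kₒ + α·Naₒ)/(Kᵢ + α·Naᵢ)].
10^(Vm/58.4) = 10^(-63.0/58.4) = 0.083413
So 0.083413·(Kᵢ + α·Naᵢ) = Kₒ + α·Naₒ → α = (0.083413·147.0 − 8.45) / (143.0 − 0.083413·10.9)
α = (12.26 − 8.45) / (143.0 − 0.9092) = 3.812/142.1 = 0.02683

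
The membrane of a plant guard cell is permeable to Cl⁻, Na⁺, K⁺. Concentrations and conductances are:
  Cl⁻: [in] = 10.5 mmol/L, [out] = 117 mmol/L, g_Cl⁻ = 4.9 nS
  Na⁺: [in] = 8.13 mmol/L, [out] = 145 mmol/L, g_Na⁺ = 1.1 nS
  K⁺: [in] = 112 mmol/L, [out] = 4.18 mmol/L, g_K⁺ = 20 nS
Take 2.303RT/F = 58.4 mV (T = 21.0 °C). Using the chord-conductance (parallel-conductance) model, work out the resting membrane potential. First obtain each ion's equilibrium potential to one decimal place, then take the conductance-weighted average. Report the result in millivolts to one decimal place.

-72.6 mV

E_Cl⁻ = (58.4/-1)·log₁₀(117/10.5) = -61.1 mV
E_Na⁺ = (58.4/1)·log₁₀(145/8.13) = 73.1 mV
E_K⁺ = (58.4/1)·log₁₀(4.18/112) = -83.4 mV
Vm = (Σ gᵢEᵢ)/(Σ gᵢ) = (4.9·-61.1 + 1.1·73.1 + 20·-83.4) / (4.9 + 1.1 + 20)
= -1886.98 / 26 = -72.58 mV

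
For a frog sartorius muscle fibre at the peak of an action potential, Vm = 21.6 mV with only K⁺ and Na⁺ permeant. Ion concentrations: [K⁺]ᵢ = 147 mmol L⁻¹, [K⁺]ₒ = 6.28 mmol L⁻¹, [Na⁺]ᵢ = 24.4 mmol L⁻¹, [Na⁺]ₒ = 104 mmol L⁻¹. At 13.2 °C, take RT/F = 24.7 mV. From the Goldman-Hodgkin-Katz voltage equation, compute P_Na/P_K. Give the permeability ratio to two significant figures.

Let α = P_Na/P_K. GHK: Vm = 24.7·ln[(Kₒ + α·Naₒ)/(Kᵢ + α·Naᵢ)].
e^(Vm/24.7) = e^(21.6/24.7) = 2.3977
So 2.3977·(Kᵢ + α·Naᵢ) = Kₒ + α·Naₒ → α = (2.3977·147.0 − 6.28) / (104.0 − 2.3977·24.4)
α = (352.5 − 6.28) / (104.0 − 58.5) = 346.2/45.5 = 7.609

7.6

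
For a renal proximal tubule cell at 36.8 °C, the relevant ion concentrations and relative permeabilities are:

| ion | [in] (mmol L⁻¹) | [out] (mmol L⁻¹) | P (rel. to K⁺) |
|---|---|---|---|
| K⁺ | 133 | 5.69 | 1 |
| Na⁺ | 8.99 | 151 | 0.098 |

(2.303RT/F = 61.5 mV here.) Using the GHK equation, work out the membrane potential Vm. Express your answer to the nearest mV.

Vm = 61.5 · log₁₀[(Σ P·[cation]ₒ + Σ P·[anion]ᵢ) / (Σ P·[cation]ᵢ + Σ P·[anion]ₒ)]
Numerator = 1×5.69 + 0.098×151 = 20.49
Denominator = 1×133 + 0.098×8.99 = 133.9
Vm = 61.5 · log₁₀(0.15303) = 61.5 × (-0.8152) = -50.14 mV

-50 mV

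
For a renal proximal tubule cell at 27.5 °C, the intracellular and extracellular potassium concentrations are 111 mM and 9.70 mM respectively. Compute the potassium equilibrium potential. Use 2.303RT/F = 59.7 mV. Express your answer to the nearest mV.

E = (59.7/z) · log₁₀([K⁺]_out/[K⁺]_in) with z = +1.
= (59.7/1) · log₁₀(9.70/111) = 59.70 · log₁₀(0.08739)
= 59.70 · (-1.0586) = -63.20 mV

-63 mV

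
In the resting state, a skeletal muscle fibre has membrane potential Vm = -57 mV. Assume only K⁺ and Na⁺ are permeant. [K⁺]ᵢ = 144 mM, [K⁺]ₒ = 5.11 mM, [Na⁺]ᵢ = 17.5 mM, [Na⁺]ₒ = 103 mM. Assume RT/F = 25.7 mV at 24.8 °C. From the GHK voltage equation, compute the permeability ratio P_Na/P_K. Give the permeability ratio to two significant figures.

Let α = P_Na/P_K. GHK: Vm = 25.7·ln[(Kₒ + α·Naₒ)/(Kᵢ + α·Naᵢ)].
e^(Vm/25.7) = e^(-57.0/25.7) = 0.10884
So 0.10884·(Kᵢ + α·Naᵢ) = Kₒ + α·Naₒ → α = (0.10884·144.0 − 5.11) / (103.0 − 0.10884·17.5)
α = (15.67 − 5.11) / (103.0 − 1.905) = 10.56/101.1 = 0.1045

0.10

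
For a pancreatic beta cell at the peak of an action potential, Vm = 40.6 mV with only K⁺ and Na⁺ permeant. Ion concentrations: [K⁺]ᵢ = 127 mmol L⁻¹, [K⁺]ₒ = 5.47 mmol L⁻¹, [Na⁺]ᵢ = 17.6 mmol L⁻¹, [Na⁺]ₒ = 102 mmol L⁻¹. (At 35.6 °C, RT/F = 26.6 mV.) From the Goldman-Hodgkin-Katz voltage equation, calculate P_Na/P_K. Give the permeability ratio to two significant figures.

Let α = P_Na/P_K. GHK: Vm = 26.6·ln[(Kₒ + α·Naₒ)/(Kᵢ + α·Naᵢ)].
e^(Vm/26.6) = e^(40.6/26.6) = 4.6012
So 4.6012·(Kᵢ + α·Naᵢ) = Kₒ + α·Naₒ → α = (4.6012·127.0 − 5.47) / (102.0 − 4.6012·17.6)
α = (584.4 − 5.47) / (102.0 − 80.98) = 578.9/21.02 = 27.54

28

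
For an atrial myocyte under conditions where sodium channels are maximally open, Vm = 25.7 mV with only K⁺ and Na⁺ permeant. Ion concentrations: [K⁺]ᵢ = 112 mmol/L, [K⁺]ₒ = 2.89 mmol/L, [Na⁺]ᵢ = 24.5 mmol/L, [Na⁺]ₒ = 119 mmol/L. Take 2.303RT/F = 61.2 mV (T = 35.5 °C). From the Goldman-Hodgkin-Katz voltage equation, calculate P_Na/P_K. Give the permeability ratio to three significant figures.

5.34

Let α = P_Na/P_K. GHK: Vm = 61.2·log₁₀[(Kₒ + α·Naₒ)/(Kᵢ + α·Naᵢ)].
10^(Vm/61.2) = 10^(25.7/61.2) = 2.6299
So 2.6299·(Kᵢ + α·Naᵢ) = Kₒ + α·Naₒ → α = (2.6299·112.0 − 2.89) / (119.0 − 2.6299·24.5)
α = (294.5 − 2.89) / (119.0 − 64.43) = 291.7/54.57 = 5.345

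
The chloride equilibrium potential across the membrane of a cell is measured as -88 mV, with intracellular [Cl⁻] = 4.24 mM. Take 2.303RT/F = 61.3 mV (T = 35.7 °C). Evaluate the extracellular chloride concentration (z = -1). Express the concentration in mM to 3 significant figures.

116 mM

Nernst: E = (61.3/-1) · log₁₀([out]/[in]), so log₁₀([out]/[in]) = -88.0 × -1 / 61.3 = 1.4356.
[out]/[in] = 10^(1.4356) = 27.26.
[out] = 27.26 × 4.24 = 115.6 mM.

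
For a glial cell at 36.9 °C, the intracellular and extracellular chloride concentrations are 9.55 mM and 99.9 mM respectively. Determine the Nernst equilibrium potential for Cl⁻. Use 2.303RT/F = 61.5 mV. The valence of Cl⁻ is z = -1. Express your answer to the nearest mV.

-63 mV

E = (61.5/z) · log₁₀([Cl⁻]_out/[Cl⁻]_in) with z = -1.
For an anion, dividing by z = -1 reverses the sign.
= (61.5/-1) · log₁₀(99.9/9.55) = -61.50 · log₁₀(10.46)
= -61.50 · (1.0196) = -62.70 mV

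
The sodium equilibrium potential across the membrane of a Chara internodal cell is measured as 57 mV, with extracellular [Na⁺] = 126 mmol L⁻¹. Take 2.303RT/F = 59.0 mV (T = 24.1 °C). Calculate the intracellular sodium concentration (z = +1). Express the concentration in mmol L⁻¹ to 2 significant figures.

Nernst: E = (59.0/1) · log₁₀([out]/[in]), so log₁₀([out]/[in]) = 57.0 × 1 / 59.0 = 0.9661.
[out]/[in] = 10^(0.9661) = 9.249.
[in] = 126 / 9.249 = 13.62 mmol L⁻¹.

14 mmol L⁻¹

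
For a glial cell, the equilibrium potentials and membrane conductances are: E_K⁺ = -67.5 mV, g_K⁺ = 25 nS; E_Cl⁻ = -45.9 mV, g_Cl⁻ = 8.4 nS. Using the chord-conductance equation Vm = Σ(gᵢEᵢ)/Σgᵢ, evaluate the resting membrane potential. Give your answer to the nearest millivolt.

-62 mV

Σ gᵢEᵢ = 25·(-67.5) + 8.4·(-45.9) = -2073.06
Σ gᵢ = 25 + 8.4 = 33.4
Vm = -2073.06 / 33.4 = -62.07 mV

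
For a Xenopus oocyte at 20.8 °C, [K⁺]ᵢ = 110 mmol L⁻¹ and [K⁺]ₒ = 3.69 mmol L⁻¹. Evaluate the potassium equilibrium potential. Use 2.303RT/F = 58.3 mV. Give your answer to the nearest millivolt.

E = (58.3/z) · log₁₀([K⁺]_out/[K⁺]_in) with z = +1.
= (58.3/1) · log₁₀(3.69/110) = 58.30 · log₁₀(0.03355)
= 58.30 · (-1.4744) = -85.96 mV

-86 mV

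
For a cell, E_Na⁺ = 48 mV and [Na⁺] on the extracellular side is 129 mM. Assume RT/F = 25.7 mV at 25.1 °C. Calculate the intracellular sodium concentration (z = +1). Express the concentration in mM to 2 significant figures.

20 mM

Nernst: E = (25.7/1) · ln([out]/[in]), so ln([out]/[in]) = 48.0 × 1 / 25.7 = 1.8677.
[out]/[in] = e^(1.8677) = 6.473.
[in] = 129 / 6.473 = 19.93 mM.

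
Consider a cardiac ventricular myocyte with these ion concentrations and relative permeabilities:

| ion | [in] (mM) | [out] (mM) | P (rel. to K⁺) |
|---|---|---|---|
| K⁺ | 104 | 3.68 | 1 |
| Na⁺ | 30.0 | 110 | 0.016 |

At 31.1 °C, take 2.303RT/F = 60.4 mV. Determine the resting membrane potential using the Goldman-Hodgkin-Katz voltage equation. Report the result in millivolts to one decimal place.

-77.5 mV

Vm = 60.4 · log₁₀[(Σ P·[cation]ₒ + Σ P·[anion]ᵢ) / (Σ P·[cation]ᵢ + Σ P·[anion]ₒ)]
Numerator = 1×3.68 + 0.016×110 = 5.44
Denominator = 1×104 + 0.016×30.0 = 104.5
Vm = 60.4 · log₁₀(0.052067) = 60.4 × (-1.2834) = -77.52 mV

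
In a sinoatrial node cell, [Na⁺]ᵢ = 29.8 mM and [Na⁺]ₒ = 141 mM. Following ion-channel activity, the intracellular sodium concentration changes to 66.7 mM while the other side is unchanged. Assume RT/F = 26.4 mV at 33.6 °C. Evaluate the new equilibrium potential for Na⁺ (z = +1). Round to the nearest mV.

After the shift: [Na⁺]_out = 141, [Na⁺]_in = 66.7 mM.
E_new = (26.4/1)·ln(141/66.7) = 26.40 · (0.7486) = 19.76 mV

20 mV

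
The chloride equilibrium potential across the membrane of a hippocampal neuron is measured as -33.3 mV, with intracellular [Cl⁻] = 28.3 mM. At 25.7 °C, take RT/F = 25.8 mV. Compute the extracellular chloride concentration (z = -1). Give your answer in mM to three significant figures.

Nernst: E = (25.8/-1) · ln([out]/[in]), so ln([out]/[in]) = -33.3 × -1 / 25.8 = 1.2907.
[out]/[in] = e^(1.2907) = 3.635.
[out] = 3.635 × 28.3 = 102.9 mM.

103 mM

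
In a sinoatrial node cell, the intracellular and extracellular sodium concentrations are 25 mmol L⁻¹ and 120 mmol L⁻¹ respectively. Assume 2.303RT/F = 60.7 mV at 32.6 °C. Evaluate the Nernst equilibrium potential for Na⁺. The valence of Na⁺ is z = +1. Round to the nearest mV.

41 mV

E = (60.7/z) · log₁₀([Na⁺]_out/[Na⁺]_in) with z = +1.
= (60.7/1) · log₁₀(120/25) = 60.70 · log₁₀(4.8)
= 60.70 · (0.6812) = 41.35 mV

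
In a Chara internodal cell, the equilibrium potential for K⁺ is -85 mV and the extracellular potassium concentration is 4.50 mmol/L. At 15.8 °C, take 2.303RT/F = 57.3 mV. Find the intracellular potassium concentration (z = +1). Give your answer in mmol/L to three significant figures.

Nernst: E = (57.3/1) · log₁₀([out]/[in]), so log₁₀([out]/[in]) = -85.0 × 1 / 57.3 = -1.4834.
[out]/[in] = 10^(-1.4834) = 0.03285.
[in] = 4.50 / 0.03285 = 137 mmol/L.

137 mmol/L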